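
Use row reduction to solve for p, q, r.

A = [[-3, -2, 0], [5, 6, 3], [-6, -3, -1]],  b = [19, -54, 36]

Forward elimination on [A|b]:
R2 <- R2 - (-5/3)*R1:  [     0    8/3      3  -67/3 ]
R3 <- R3 - (2)*R1:  [  0   1  -1  -2 ]
R3 <- R3 - (3/8)*R2:  [     0      0  -17/8   51/8 ]
Row echelon form:
[ -3   -2      0  |     19 ]
[  0  8/3      3  |  -67/3 ]
[  0    0  -17/8  |   51/8 ]
Back-substitution:
r = (51/8) / (-17/8) = -3
q = (-67/3 - (3)*(-3)) / (8/3) = -5
p = (19 - (-2)*(-5)) / -3 = -3

(-3, -5, -3)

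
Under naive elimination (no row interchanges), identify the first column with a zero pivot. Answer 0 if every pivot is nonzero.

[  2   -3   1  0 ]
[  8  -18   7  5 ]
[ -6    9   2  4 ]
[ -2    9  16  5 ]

Naive forward elimination:
R2 <- R2 - (4)*R1:  [  0  -6   3   5 ]
R3 <- R3 - (-3)*R1:  [ 0  0  5  4 ]
R4 <- R4 - (-1)*R1:  [  0   6  17   5 ]
R4 <- R4 - (-1)*R2:  [  0   0  20  10 ]
R4 <- R4 - (4)*R3:  [  0   0   0  -6 ]
All pivots nonzero; naive elimination completes without hitting a zero pivot.

first zero-pivot column = 0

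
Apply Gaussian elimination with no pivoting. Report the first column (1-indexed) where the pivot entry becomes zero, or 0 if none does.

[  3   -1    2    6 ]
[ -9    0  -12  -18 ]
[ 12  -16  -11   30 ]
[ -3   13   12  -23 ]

Naive forward elimination:
R2 <- R2 - (-3)*R1:  [  0  -3  -6   0 ]
R3 <- R3 - (4)*R1:  [   0  -12  -19    6 ]
R4 <- R4 - (-1)*R1:  [   0   12   14  -17 ]
R3 <- R3 - (4)*R2:  [ 0  0  5  6 ]
R4 <- R4 - (-4)*R2:  [   0    0  -10  -17 ]
R4 <- R4 - (-2)*R3:  [  0   0   0  -5 ]
All pivots nonzero; naive elimination completes without hitting a zero pivot.

first zero-pivot column = 0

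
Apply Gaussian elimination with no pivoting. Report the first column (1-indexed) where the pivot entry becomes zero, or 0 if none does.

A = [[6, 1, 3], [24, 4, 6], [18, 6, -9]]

first zero-pivot column = 2

Naive forward elimination:
R2 <- R2 - (4)*R1:  [  0   0  -6 ]
R3 <- R3 - (3)*R1:  [   0    3  -18 ]
Matrix at this point:
[ 6  1    3 ]
[ 0  0   -6 ]
[ 0  3  -18 ]
Pivot entry (2,2) is zero but row 3 has 3 in column 2 -> naive elimination stops; a row interchange (e.g. R2 <-> R3) would be required here.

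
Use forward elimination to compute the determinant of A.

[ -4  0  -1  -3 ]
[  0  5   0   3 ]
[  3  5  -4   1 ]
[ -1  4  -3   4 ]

det(A) = 457

Forward elimination:
R3 <- R3 - (-3/4)*R1:  [     0      5  -19/4   -5/4 ]
R4 <- R4 - (1/4)*R1:  [     0      4  -11/4   19/4 ]
R3 <- R3 - (1)*R2:  [     0      0  -19/4  -17/4 ]
R4 <- R4 - (4/5)*R2:  [     0      0  -11/4  47/20 ]
R4 <- R4 - (11/19)*R3:  [      0       0       0  457/95 ]
Upper-triangular form:
[ -4  0     -1      -3 ]
[  0  5      0       3 ]
[  0  0  -19/4   -17/4 ]
[  0  0      0  457/95 ]
det(A) = (-1)^0 * (-4) * (5) * (-19/4) * (457/95) = 457  (0 row swaps -> sign +1)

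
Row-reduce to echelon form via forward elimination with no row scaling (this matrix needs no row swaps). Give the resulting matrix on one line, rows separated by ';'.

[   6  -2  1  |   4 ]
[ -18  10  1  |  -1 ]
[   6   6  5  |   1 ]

REF = [6 -2 1 4; 0 4 4 11; 0 0 -4 -25]

Forward elimination:
R2 <- R2 - (-3)*R1:  [  0   4   4  11 ]
R3 <- R3 - (1)*R1:  [  0   8   4  -3 ]
R3 <- R3 - (2)*R2:  [   0    0   -4  -25 ]
Row echelon form:
[ 6  -2   1  |    4 ]
[ 0   4   4  |   11 ]
[ 0   0  -4  |  -25 ]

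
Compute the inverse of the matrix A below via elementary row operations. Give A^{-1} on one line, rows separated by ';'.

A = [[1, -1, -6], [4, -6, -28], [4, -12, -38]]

inverse = [27 -17/2 2; -10 7/2 -1; 6 -2 1/2]

Gauss-Jordan on [A | I]:
R2 <- R2 - (4)*R1:  [  0  -2  -4  |  -4   1   0 ]
R3 <- R3 - (4)*R1:  [   0   -8  -14  |   -4    0    1 ]
R2 <- (1/-2)*R2:  [    0     1     2  |     2  -1/2     0 ]
R1 <- R1 - (-1)*R2:  [    1     0    -4  |     3  -1/2     0 ]
R3 <- R3 - (-8)*R2:  [  0   0   2  |  12  -4   1 ]
R3 <- (1/2)*R3:  [   0    0    1  |    6   -2  1/2 ]
R1 <- R1 - (-4)*R3:  [     1      0      0  |     27  -17/2      2 ]
R2 <- R2 - (2)*R3:  [   0    1    0  |  -10  7/2   -1 ]
Right block of [I | A^{-1}] is the inverse:
[  27  -17/2    2 ]
[ -10    7/2   -1 ]
[   6     -2  1/2 ]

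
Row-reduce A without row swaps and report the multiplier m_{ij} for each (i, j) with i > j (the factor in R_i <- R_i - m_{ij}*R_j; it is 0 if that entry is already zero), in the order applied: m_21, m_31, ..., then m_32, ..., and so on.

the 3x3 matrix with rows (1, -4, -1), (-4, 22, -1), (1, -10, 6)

Forward elimination:
R2 <- R2 - (-4)*R1:  [  0   6  -5 ]
R3 <- R3 - (1)*R1:  [  0  -6   7 ]
R3 <- R3 - (-1)*R2:  [ 0  0  2 ]
Multipliers (in order of application): m_{21} = -4, m_{31} = 1, m_{32} = -1

multipliers: -4, 1, -1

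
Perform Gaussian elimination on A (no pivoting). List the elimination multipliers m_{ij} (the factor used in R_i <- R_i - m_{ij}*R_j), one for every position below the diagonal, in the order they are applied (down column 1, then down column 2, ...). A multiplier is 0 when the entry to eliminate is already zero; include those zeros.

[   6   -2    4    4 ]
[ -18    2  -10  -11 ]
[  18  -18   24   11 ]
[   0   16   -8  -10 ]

Forward elimination:
R2 <- R2 - (-3)*R1:  [  0  -4   2   1 ]
R3 <- R3 - (3)*R1:  [   0  -12   12   -1 ]
R4: entry in column 1 is already 0 -> m_{41} = 0 (no row operation needed)
R3 <- R3 - (3)*R2:  [  0   0   6  -4 ]
R4 <- R4 - (-4)*R2:  [  0   0   0  -6 ]
R4: entry in column 3 is already 0 -> m_{43} = 0 (no row operation needed)
Multipliers (in order of application): m_{21} = -3, m_{31} = 3, m_{41} = 0, m_{32} = 3, m_{42} = -4, m_{43} = 0

multipliers: -3, 3, 0, 3, -4, 0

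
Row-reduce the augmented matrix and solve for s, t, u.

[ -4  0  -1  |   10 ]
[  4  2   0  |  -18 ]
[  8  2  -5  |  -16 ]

(-2, -5, -2)

Forward elimination on [A|b]:
R2 <- R2 - (-1)*R1:  [  0   2  -1  -8 ]
R3 <- R3 - (-2)*R1:  [  0   2  -7   4 ]
R3 <- R3 - (1)*R2:  [  0   0  -6  12 ]
Row echelon form:
[ -4  0  -1  |  10 ]
[  0  2  -1  |  -8 ]
[  0  0  -6  |  12 ]
Back-substitution:
u = (12) / -6 = -2
t = (-8 - (-1)*(-2)) / 2 = -5
s = (10 - (-1)*(-2)) / -4 = -2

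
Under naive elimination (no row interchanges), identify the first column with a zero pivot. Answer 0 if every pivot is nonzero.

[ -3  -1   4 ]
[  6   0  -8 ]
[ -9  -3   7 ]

Naive forward elimination:
R2 <- R2 - (-2)*R1:  [  0  -2   0 ]
R3 <- R3 - (3)*R1:  [  0   0  -5 ]
All pivots nonzero; naive elimination completes without hitting a zero pivot.

first zero-pivot column = 0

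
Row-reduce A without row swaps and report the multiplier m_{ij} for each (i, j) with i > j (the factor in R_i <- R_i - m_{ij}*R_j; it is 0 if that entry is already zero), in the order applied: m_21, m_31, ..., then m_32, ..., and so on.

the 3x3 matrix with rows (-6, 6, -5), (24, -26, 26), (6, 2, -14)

Forward elimination:
R2 <- R2 - (-4)*R1:  [  0  -2   6 ]
R3 <- R3 - (-1)*R1:  [   0    8  -19 ]
R3 <- R3 - (-4)*R2:  [ 0  0  5 ]
Multipliers (in order of application): m_{21} = -4, m_{31} = -1, m_{32} = -4

multipliers: -4, -1, -4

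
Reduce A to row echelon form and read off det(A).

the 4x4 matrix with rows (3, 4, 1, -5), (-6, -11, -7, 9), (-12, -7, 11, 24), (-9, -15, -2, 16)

det(A) = 54

Forward elimination:
R2 <- R2 - (-2)*R1:  [  0  -3  -5  -1 ]
R3 <- R3 - (-4)*R1:  [  0   9  15   4 ]
R4 <- R4 - (-3)*R1:  [  0  -3   1   1 ]
R3 <- R3 - (-3)*R2:  [ 0  0  0  1 ]
R4 <- R4 - (1)*R2:  [ 0  0  6  2 ]
R3 <-> R4   (pivot in column 3 was zero)
[ 3   4   1  -5 ]
[ 0  -3  -5  -1 ]
[ 0   0   6   2 ]
[ 0   0   0   1 ]
Upper-triangular form:
[ 3   4   1  -5 ]
[ 0  -3  -5  -1 ]
[ 0   0   6   2 ]
[ 0   0   0   1 ]
det(A) = (-1)^1 * (3) * (-3) * (6) * (1) = 54  (1 row swap -> sign -1)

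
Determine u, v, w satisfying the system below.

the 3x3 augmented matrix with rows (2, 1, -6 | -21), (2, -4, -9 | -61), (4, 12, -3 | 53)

(2, 5, 5)

Forward elimination on [A|b]:
R2 <- R2 - (1)*R1:  [   0   -5   -3  -40 ]
R3 <- R3 - (2)*R1:  [  0  10   9  95 ]
R3 <- R3 - (-2)*R2:  [  0   0   3  15 ]
Row echelon form:
[ 2   1  -6  |  -21 ]
[ 0  -5  -3  |  -40 ]
[ 0   0   3  |   15 ]
Back-substitution:
w = (15) / 3 = 5
v = (-40 - (-3)*(5)) / -5 = 5
u = (-21 - (1)*(5) - (-6)*(5)) / 2 = 2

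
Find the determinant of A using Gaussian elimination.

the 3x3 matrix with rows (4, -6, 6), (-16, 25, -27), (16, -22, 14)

det(A) = -16

Forward elimination:
R2 <- R2 - (-4)*R1:  [  0   1  -3 ]
R3 <- R3 - (4)*R1:  [   0    2  -10 ]
R3 <- R3 - (2)*R2:  [  0   0  -4 ]
Upper-triangular form:
[ 4  -6   6 ]
[ 0   1  -3 ]
[ 0   0  -4 ]
det(A) = (-1)^0 * (4) * (1) * (-4) = -16  (0 row swaps -> sign +1)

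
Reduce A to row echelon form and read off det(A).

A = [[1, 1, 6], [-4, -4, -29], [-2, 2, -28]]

det(A) = 20

Forward elimination:
R2 <- R2 - (-4)*R1:  [  0   0  -5 ]
R3 <- R3 - (-2)*R1:  [   0    4  -16 ]
R2 <-> R3   (pivot in column 2 was zero)
[ 1  1    6 ]
[ 0  4  -16 ]
[ 0  0   -5 ]
Upper-triangular form:
[ 1  1    6 ]
[ 0  4  -16 ]
[ 0  0   -5 ]
det(A) = (-1)^1 * (1) * (4) * (-5) = 20  (1 row swap -> sign -1)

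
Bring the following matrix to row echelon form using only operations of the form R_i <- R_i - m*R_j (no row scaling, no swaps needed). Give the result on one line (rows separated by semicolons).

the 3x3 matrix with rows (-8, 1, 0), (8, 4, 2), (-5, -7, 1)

Forward elimination:
R2 <- R2 - (-1)*R1:  [ 0  5  2 ]
R3 <- R3 - (5/8)*R1:  [     0  -61/8      1 ]
R3 <- R3 - (-61/40)*R2:  [     0      0  81/20 ]
Row echelon form:
[ -8  1      0 ]
[  0  5      2 ]
[  0  0  81/20 ]

REF = [-8 1 0; 0 5 2; 0 0 81/20]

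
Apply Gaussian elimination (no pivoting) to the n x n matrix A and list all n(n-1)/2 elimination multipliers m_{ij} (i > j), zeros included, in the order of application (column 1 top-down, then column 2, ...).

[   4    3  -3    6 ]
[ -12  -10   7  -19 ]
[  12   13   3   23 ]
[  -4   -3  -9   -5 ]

Forward elimination:
R2 <- R2 - (-3)*R1:  [  0  -1  -2  -1 ]
R3 <- R3 - (3)*R1:  [  0   4  12   5 ]
R4 <- R4 - (-1)*R1:  [   0    0  -12    1 ]
R3 <- R3 - (-4)*R2:  [ 0  0  4  1 ]
R4: entry in column 2 is already 0 -> m_{42} = 0 (no row operation needed)
R4 <- R4 - (-3)*R3:  [ 0  0  0  4 ]
Multipliers (in order of application): m_{21} = -3, m_{31} = 3, m_{41} = -1, m_{32} = -4, m_{42} = 0, m_{43} = -3

multipliers: -3, 3, -1, -4, 0, -3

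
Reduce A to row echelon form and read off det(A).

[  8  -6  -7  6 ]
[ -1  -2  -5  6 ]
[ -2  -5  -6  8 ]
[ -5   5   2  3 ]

det(A) = -609

Forward elimination:
R2 <- R2 - (-1/8)*R1:  [     0  -11/4  -47/8   27/4 ]
R3 <- R3 - (-1/4)*R1:  [     0  -13/2  -31/4   19/2 ]
R4 <- R4 - (-5/8)*R1:  [     0    5/4  -19/8   27/4 ]
R3 <- R3 - (26/11)*R2:  [      0       0  135/22  -71/11 ]
R4 <- R4 - (-5/11)*R2:  [       0        0  -111/22   108/11 ]
R4 <- R4 - (-37/45)*R3:  [      0       0       0  203/45 ]
Upper-triangular form:
[ 8     -6      -7       6 ]
[ 0  -11/4   -47/8    27/4 ]
[ 0      0  135/22  -71/11 ]
[ 0      0       0  203/45 ]
det(A) = (-1)^0 * (8) * (-11/4) * (135/22) * (203/45) = -609  (0 row swaps -> sign +1)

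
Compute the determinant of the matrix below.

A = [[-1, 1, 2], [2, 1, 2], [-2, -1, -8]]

Forward elimination:
R2 <- R2 - (-2)*R1:  [ 0  3  6 ]
R3 <- R3 - (2)*R1:  [   0   -3  -12 ]
R3 <- R3 - (-1)*R2:  [  0   0  -6 ]
Upper-triangular form:
[ -1  1   2 ]
[  0  3   6 ]
[  0  0  -6 ]
det(A) = (-1)^0 * (-1) * (3) * (-6) = 18  (0 row swaps -> sign +1)

det(A) = 18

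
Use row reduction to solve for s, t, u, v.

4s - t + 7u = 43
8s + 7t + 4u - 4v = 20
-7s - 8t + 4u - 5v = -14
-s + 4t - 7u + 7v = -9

(2, 0, 5, 4)

Forward elimination on [A|b]:
R2 <- R2 - (2)*R1:  [   0    9  -10   -4  -66 ]
R3 <- R3 - (-7/4)*R1:  [     0  -39/4   65/4     -5  245/4 ]
R4 <- R4 - (-1/4)*R1:  [     0   15/4  -21/4      7    7/4 ]
R3 <- R3 - (-13/12)*R2:  [     0      0  65/12  -28/3  -41/4 ]
R4 <- R4 - (5/12)*R2:  [      0       0  -13/12    26/3   117/4 ]
R4 <- R4 - (-1/5)*R3:  [     0      0      0   34/5  136/5 ]
Row echelon form:
[ 4  -1      7      0  |     43 ]
[ 0   9    -10     -4  |    -66 ]
[ 0   0  65/12  -28/3  |  -41/4 ]
[ 0   0      0   34/5  |  136/5 ]
Back-substitution:
v = (136/5) / (34/5) = 4
u = (-41/4 - (-28/3)*(4)) / (65/12) = 5
t = (-66 - (-10)*(5) - (-4)*(4)) / 9 = 0
s = (43 - (-1)*(0) - (7)*(5)) / 4 = 2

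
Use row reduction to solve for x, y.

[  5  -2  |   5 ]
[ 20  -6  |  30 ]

Forward elimination on [A|b]:
R2 <- R2 - (4)*R1:  [  0   2  10 ]
Row echelon form:
[ 5  -2  |   5 ]
[ 0   2  |  10 ]
Back-substitution:
y = (10) / 2 = 5
x = (5 - (-2)*(5)) / 5 = 3

(3, 5)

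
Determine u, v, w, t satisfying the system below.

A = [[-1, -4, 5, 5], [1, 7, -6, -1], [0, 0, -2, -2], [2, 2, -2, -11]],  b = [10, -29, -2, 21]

(-1, -1, 4, -3)

Forward elimination on [A|b]:
R2 <- R2 - (-1)*R1:  [   0    3   -1    4  -19 ]
R4 <- R4 - (-2)*R1:  [  0  -6   8  -1  41 ]
R4 <- R4 - (-2)*R2:  [ 0  0  6  7  3 ]
R4 <- R4 - (-3)*R3:  [  0   0   0   1  -3 ]
Row echelon form:
[ -1  -4   5   5  |   10 ]
[  0   3  -1   4  |  -19 ]
[  0   0  -2  -2  |   -2 ]
[  0   0   0   1  |   -3 ]
Back-substitution:
t = (-3) / 1 = -3
w = (-2 - (-2)*(-3)) / -2 = 4
v = (-19 - (-1)*(4) - (4)*(-3)) / 3 = -1
u = (10 - (-4)*(-1) - (5)*(4) - (5)*(-3)) / -1 = -1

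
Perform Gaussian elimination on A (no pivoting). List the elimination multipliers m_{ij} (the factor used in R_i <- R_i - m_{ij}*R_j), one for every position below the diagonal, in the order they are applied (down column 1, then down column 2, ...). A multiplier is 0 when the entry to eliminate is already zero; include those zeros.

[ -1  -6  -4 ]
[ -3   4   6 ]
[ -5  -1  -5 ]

multipliers: 3, 5, 29/22

Forward elimination:
R2 <- R2 - (3)*R1:  [  0  22  18 ]
R3 <- R3 - (5)*R1:  [  0  29  15 ]
R3 <- R3 - (29/22)*R2:  [      0       0  -96/11 ]
Multipliers (in order of application): m_{21} = 3, m_{31} = 5, m_{32} = 29/22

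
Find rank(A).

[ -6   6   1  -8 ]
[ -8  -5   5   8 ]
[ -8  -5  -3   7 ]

rank(A) = 3

Row reduction:
R2 <- R2 - (4/3)*R1:  [    0   -13  11/3  56/3 ]
R3 <- R3 - (4/3)*R1:  [     0    -13  -13/3   53/3 ]
R3 <- R3 - (1)*R2:  [  0   0  -8  -1 ]
Row echelon form:
[ -6    6     1    -8 ]
[  0  -13  11/3  56/3 ]
[  0    0    -8    -1 ]
Nonzero rows / pivot columns: 3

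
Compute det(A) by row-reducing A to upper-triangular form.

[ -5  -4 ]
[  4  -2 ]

Forward elimination:
R2 <- R2 - (-4/5)*R1:  [     0  -26/5 ]
Upper-triangular form:
[ -5     -4 ]
[  0  -26/5 ]
det(A) = (-1)^0 * (-5) * (-26/5) = 26  (0 row swaps -> sign +1)

det(A) = 26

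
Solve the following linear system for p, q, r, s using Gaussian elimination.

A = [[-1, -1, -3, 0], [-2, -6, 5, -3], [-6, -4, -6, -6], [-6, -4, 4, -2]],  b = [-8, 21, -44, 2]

Forward elimination on [A|b]:
R2 <- R2 - (2)*R1:  [  0  -4  11  -3  37 ]
R3 <- R3 - (6)*R1:  [  0   2  12  -6   4 ]
R4 <- R4 - (6)*R1:  [  0   2  22  -2  50 ]
R3 <- R3 - (-1/2)*R2:  [     0      0   35/2  -15/2   45/2 ]
R4 <- R4 - (-1/2)*R2:  [     0      0   55/2   -7/2  137/2 ]
R4 <- R4 - (11/7)*R3:  [     0      0      0   58/7  232/7 ]
Row echelon form:
[ -1  -1    -3      0  |     -8 ]
[  0  -4    11     -3  |     37 ]
[  0   0  35/2  -15/2  |   45/2 ]
[  0   0     0   58/7  |  232/7 ]
Back-substitution:
s = (232/7) / (58/7) = 4
r = (45/2 - (-15/2)*(4)) / (35/2) = 3
q = (37 - (11)*(3) - (-3)*(4)) / -4 = -4
p = (-8 - (-1)*(-4) - (-3)*(3)) / -1 = 3

(3, -4, 3, 4)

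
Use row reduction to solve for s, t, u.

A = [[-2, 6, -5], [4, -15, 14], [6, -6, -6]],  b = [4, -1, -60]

(-3, 3, 4)

Forward elimination on [A|b]:
R2 <- R2 - (-2)*R1:  [  0  -3   4   7 ]
R3 <- R3 - (-3)*R1:  [   0   12  -21  -48 ]
R3 <- R3 - (-4)*R2:  [   0    0   -5  -20 ]
Row echelon form:
[ -2   6  -5  |    4 ]
[  0  -3   4  |    7 ]
[  0   0  -5  |  -20 ]
Back-substitution:
u = (-20) / -5 = 4
t = (7 - (4)*(4)) / -3 = 3
s = (4 - (6)*(3) - (-5)*(4)) / -2 = -3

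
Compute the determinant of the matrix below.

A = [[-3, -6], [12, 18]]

det(A) = 18

Forward elimination:
R2 <- R2 - (-4)*R1:  [  0  -6 ]
Upper-triangular form:
[ -3  -6 ]
[  0  -6 ]
det(A) = (-1)^0 * (-3) * (-6) = 18  (0 row swaps -> sign +1)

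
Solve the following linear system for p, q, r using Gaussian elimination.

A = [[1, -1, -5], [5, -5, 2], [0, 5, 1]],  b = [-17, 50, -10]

(5, -3, 5)

Forward elimination on [A|b]:
R2 <- R2 - (5)*R1:  [   0    0   27  135 ]
R2 <-> R3   (pivot in column 2 was zero)
[ 1  -1  -5  -17 ]
[ 0   5   1  -10 ]
[ 0   0  27  135 ]
Row echelon form:
[ 1  -1  -5  |  -17 ]
[ 0   5   1  |  -10 ]
[ 0   0  27  |  135 ]
Back-substitution:
r = (135) / 27 = 5
q = (-10 - (1)*(5)) / 5 = -3
p = (-17 - (-1)*(-3) - (-5)*(5)) / 1 = 5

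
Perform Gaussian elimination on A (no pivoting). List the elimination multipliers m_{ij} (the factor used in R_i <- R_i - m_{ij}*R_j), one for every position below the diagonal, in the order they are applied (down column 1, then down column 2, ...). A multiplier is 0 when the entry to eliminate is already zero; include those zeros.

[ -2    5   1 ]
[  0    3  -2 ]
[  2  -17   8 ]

Forward elimination:
R2: entry in column 1 is already 0 -> m_{21} = 0 (no row operation needed)
R3 <- R3 - (-1)*R1:  [   0  -12    9 ]
R3 <- R3 - (-4)*R2:  [ 0  0  1 ]
Multipliers (in order of application): m_{21} = 0, m_{31} = -1, m_{32} = -4

multipliers: 0, -1, -4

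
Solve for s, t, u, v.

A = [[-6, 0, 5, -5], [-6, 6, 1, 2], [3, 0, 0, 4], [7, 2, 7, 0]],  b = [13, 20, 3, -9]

Forward elimination on [A|b]:
R2 <- R2 - (1)*R1:  [  0   6  -4   7   7 ]
R3 <- R3 - (-1/2)*R1:  [    0     0   5/2   3/2  19/2 ]
R4 <- R4 - (-7/6)*R1:  [     0      2   77/6  -35/6   37/6 ]
R4 <- R4 - (1/3)*R2:  [     0      0   85/6  -49/6   23/6 ]
R4 <- R4 - (17/3)*R3:  [     0      0      0  -50/3    -50 ]
Row echelon form:
[ -6  0    5     -5  |    13 ]
[  0  6   -4      7  |     7 ]
[  0  0  5/2    3/2  |  19/2 ]
[  0  0    0  -50/3  |   -50 ]
Back-substitution:
v = (-50) / (-50/3) = 3
u = (19/2 - (3/2)*(3)) / (5/2) = 2
t = (7 - (-4)*(2) - (7)*(3)) / 6 = -1
s = (13 - (5)*(2) - (-5)*(3)) / -6 = -3

(-3, -1, 2, 3)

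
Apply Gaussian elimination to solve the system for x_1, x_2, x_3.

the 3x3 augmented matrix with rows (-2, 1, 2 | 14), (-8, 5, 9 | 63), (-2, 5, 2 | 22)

Forward elimination on [A|b]:
R2 <- R2 - (4)*R1:  [ 0  1  1  7 ]
R3 <- R3 - (1)*R1:  [ 0  4  0  8 ]
R3 <- R3 - (4)*R2:  [   0    0   -4  -20 ]
Row echelon form:
[ -2  1   2  |   14 ]
[  0  1   1  |    7 ]
[  0  0  -4  |  -20 ]
Back-substitution:
x_3 = (-20) / -4 = 5
x_2 = (7 - (1)*(5)) / 1 = 2
x_1 = (14 - (1)*(2) - (2)*(5)) / -2 = -1

(-1, 2, 5)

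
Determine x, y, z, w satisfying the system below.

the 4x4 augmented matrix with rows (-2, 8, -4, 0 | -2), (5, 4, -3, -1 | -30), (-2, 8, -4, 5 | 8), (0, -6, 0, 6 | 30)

(-5, -3, -3, 2)

Forward elimination on [A|b]:
R2 <- R2 - (-5/2)*R1:  [   0   24  -13   -1  -35 ]
R3 <- R3 - (1)*R1:  [  0   0   0   5  10 ]
R4 <- R4 - (-1/4)*R2:  [     0      0  -13/4   23/4   85/4 ]
R3 <-> R4   (pivot in column 3 was zero)
[ -2   8     -4     0    -2 ]
[  0  24    -13    -1   -35 ]
[  0   0  -13/4  23/4  85/4 ]
[  0   0      0     5    10 ]
Row echelon form:
[ -2   8     -4     0  |    -2 ]
[  0  24    -13    -1  |   -35 ]
[  0   0  -13/4  23/4  |  85/4 ]
[  0   0      0     5  |    10 ]
Back-substitution:
w = (10) / 5 = 2
z = (85/4 - (23/4)*(2)) / (-13/4) = -3
y = (-35 - (-13)*(-3) - (-1)*(2)) / 24 = -3
x = (-2 - (8)*(-3) - (-4)*(-3)) / -2 = -5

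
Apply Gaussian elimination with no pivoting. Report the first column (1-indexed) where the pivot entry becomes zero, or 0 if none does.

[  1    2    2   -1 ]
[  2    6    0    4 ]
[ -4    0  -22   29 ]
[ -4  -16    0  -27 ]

first zero-pivot column = 0

Naive forward elimination:
R2 <- R2 - (2)*R1:  [  0   2  -4   6 ]
R3 <- R3 - (-4)*R1:  [   0    8  -14   25 ]
R4 <- R4 - (-4)*R1:  [   0   -8    8  -31 ]
R3 <- R3 - (4)*R2:  [ 0  0  2  1 ]
R4 <- R4 - (-4)*R2:  [  0   0  -8  -7 ]
R4 <- R4 - (-4)*R3:  [  0   0   0  -3 ]
All pivots nonzero; naive elimination completes without hitting a zero pivot.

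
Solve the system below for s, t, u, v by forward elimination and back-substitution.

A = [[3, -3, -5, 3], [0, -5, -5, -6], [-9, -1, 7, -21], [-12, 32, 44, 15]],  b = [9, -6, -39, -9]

(2, 0, 0, 1)

Forward elimination on [A|b]:
R3 <- R3 - (-3)*R1:  [   0  -10   -8  -12  -12 ]
R4 <- R4 - (-4)*R1:  [  0  20  24  27  27 ]
R3 <- R3 - (2)*R2:  [ 0  0  2  0  0 ]
R4 <- R4 - (-4)*R2:  [ 0  0  4  3  3 ]
R4 <- R4 - (2)*R3:  [ 0  0  0  3  3 ]
Row echelon form:
[ 3  -3  -5   3  |   9 ]
[ 0  -5  -5  -6  |  -6 ]
[ 0   0   2   0  |   0 ]
[ 0   0   0   3  |   3 ]
Back-substitution:
v = (3) / 3 = 1
u = (0) / 2 = 0
t = (-6 - (-5)*(0) - (-6)*(1)) / -5 = 0
s = (9 - (-3)*(0) - (-5)*(0) - (3)*(1)) / 3 = 2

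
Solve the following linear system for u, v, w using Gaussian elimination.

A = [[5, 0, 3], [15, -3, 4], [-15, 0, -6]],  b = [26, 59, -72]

(4, 3, 2)

Forward elimination on [A|b]:
R2 <- R2 - (3)*R1:  [   0   -3   -5  -19 ]
R3 <- R3 - (-3)*R1:  [ 0  0  3  6 ]
Row echelon form:
[ 5   0   3  |   26 ]
[ 0  -3  -5  |  -19 ]
[ 0   0   3  |    6 ]
Back-substitution:
w = (6) / 3 = 2
v = (-19 - (-5)*(2)) / -3 = 3
u = (26 - (3)*(2)) / 5 = 4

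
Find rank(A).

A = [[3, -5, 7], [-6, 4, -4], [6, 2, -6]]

rank(A) = 2

Row reduction:
R2 <- R2 - (-2)*R1:  [  0  -6  10 ]
R3 <- R3 - (2)*R1:  [   0   12  -20 ]
R3 <- R3 - (-2)*R2:  [ 0  0  0 ]
Row echelon form:
[ 3  -5   7 ]
[ 0  -6  10 ]
[ 0   0   0 ]
Nonzero rows / pivot columns: 2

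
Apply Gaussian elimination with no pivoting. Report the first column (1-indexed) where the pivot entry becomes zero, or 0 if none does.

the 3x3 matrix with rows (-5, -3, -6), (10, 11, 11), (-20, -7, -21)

Naive forward elimination:
R2 <- R2 - (-2)*R1:  [  0   5  -1 ]
R3 <- R3 - (4)*R1:  [ 0  5  3 ]
R3 <- R3 - (1)*R2:  [ 0  0  4 ]
All pivots nonzero; naive elimination completes without hitting a zero pivot.

first zero-pivot column = 0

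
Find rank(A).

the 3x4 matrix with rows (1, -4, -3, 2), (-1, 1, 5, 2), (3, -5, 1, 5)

rank(A) = 3

Row reduction:
R2 <- R2 - (-1)*R1:  [  0  -3   2   4 ]
R3 <- R3 - (3)*R1:  [  0   7  10  -1 ]
R3 <- R3 - (-7/3)*R2:  [    0     0  44/3  25/3 ]
Row echelon form:
[ 1  -4    -3     2 ]
[ 0  -3     2     4 ]
[ 0   0  44/3  25/3 ]
Nonzero rows / pivot columns: 3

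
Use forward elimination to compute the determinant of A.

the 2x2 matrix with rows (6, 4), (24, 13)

Forward elimination:
R2 <- R2 - (4)*R1:  [  0  -3 ]
Upper-triangular form:
[ 6   4 ]
[ 0  -3 ]
det(A) = (-1)^0 * (6) * (-3) = -18  (0 row swaps -> sign +1)

det(A) = -18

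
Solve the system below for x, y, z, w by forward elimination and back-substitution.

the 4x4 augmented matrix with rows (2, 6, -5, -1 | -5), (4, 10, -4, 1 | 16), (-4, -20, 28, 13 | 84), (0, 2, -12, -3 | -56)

Forward elimination on [A|b]:
R2 <- R2 - (2)*R1:  [  0  -2   6   3  26 ]
R3 <- R3 - (-2)*R1:  [  0  -8  18  11  74 ]
R3 <- R3 - (4)*R2:  [   0    0   -6   -1  -30 ]
R4 <- R4 - (-1)*R2:  [   0    0   -6    0  -30 ]
R4 <- R4 - (1)*R3:  [ 0  0  0  1  0 ]
Row echelon form:
[ 2   6  -5  -1  |   -5 ]
[ 0  -2   6   3  |   26 ]
[ 0   0  -6  -1  |  -30 ]
[ 0   0   0   1  |    0 ]
Back-substitution:
w = (0) / 1 = 0
z = (-30 - (-1)*(0)) / -6 = 5
y = (26 - (6)*(5) - (3)*(0)) / -2 = 2
x = (-5 - (6)*(2) - (-5)*(5) - (-1)*(0)) / 2 = 4

(4, 2, 5, 0)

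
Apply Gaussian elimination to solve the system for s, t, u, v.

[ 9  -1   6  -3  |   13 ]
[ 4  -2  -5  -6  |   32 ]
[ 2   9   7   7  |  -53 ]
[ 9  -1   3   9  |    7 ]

Forward elimination on [A|b]:
R2 <- R2 - (4/9)*R1:  [     0  -14/9  -23/3  -14/3  236/9 ]
R3 <- R3 - (2/9)*R1:  [      0    83/9    17/3    23/3  -503/9 ]
R4 <- R4 - (1)*R1:  [  0   0  -3  12  -6 ]
R3 <- R3 - (-83/14)*R2:  [       0        0  -557/14      -20    697/7 ]
R4 <- R4 - (42/557)*R3:  [         0          0          0   7524/557  -7524/557 ]
Row echelon form:
[ 9     -1        6        -3  |         13 ]
[ 0  -14/9    -23/3     -14/3  |      236/9 ]
[ 0      0  -557/14       -20  |      697/7 ]
[ 0      0        0  7524/557  |  -7524/557 ]
Back-substitution:
v = (-7524/557) / (7524/557) = -1
u = (697/7 - (-20)*(-1)) / (-557/14) = -2
t = (236/9 - (-23/3)*(-2) - (-14/3)*(-1)) / (-14/9) = -4
s = (13 - (-1)*(-4) - (6)*(-2) - (-3)*(-1)) / 9 = 2

(2, -4, -2, -1)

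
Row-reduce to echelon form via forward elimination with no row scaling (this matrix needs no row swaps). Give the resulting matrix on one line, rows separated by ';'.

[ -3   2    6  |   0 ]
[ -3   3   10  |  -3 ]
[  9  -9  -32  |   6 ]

Forward elimination:
R2 <- R2 - (1)*R1:  [  0   1   4  -3 ]
R3 <- R3 - (-3)*R1:  [   0   -3  -14    6 ]
R3 <- R3 - (-3)*R2:  [  0   0  -2  -3 ]
Row echelon form:
[ -3  2   6  |   0 ]
[  0  1   4  |  -3 ]
[  0  0  -2  |  -3 ]

REF = [-3 2 6 0; 0 1 4 -3; 0 0 -2 -3]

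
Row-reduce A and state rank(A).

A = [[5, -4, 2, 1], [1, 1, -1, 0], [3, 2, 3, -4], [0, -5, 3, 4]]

Row reduction:
R2 <- R2 - (1/5)*R1:  [    0   9/5  -7/5  -1/5 ]
R3 <- R3 - (3/5)*R1:  [     0   22/5    9/5  -23/5 ]
R3 <- R3 - (22/9)*R2:  [     0      0   47/9  -37/9 ]
R4 <- R4 - (-25/9)*R2:  [    0     0  -8/9  31/9 ]
R4 <- R4 - (-8/47)*R3:  [      0       0       0  129/47 ]
Row echelon form:
[ 5   -4     2       1 ]
[ 0  9/5  -7/5    -1/5 ]
[ 0    0  47/9   -37/9 ]
[ 0    0     0  129/47 ]
Nonzero rows / pivot columns: 4

rank(A) = 4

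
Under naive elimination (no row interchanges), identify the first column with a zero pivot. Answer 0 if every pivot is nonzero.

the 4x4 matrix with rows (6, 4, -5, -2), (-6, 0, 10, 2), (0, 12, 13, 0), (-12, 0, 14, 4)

first zero-pivot column = 4

Naive forward elimination:
R2 <- R2 - (-1)*R1:  [ 0  4  5  0 ]
R4 <- R4 - (-2)*R1:  [ 0  8  4  0 ]
R3 <- R3 - (3)*R2:  [  0   0  -2   0 ]
R4 <- R4 - (2)*R2:  [  0   0  -6   0 ]
R4 <- R4 - (3)*R3:  [ 0  0  0  0 ]
Matrix at this point:
[ 6  4  -5  -2 ]
[ 0  4   5   0 ]
[ 0  0  -2   0 ]
[ 0  0   0   0 ]
Pivot entry (4,4) in the last row is zero and there are no rows below to swap with -> zero pivot in column 4 (A is singular).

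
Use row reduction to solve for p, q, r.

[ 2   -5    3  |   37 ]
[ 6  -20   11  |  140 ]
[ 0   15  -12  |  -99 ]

(3, -5, 2)

Forward elimination on [A|b]:
R2 <- R2 - (3)*R1:  [  0  -5   2  29 ]
R3 <- R3 - (-3)*R2:  [   0    0   -6  -12 ]
Row echelon form:
[ 2  -5   3  |   37 ]
[ 0  -5   2  |   29 ]
[ 0   0  -6  |  -12 ]
Back-substitution:
r = (-12) / -6 = 2
q = (29 - (2)*(2)) / -5 = -5
p = (37 - (-5)*(-5) - (3)*(2)) / 2 = 3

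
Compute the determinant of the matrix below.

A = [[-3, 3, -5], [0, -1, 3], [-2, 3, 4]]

det(A) = 31

Forward elimination:
R3 <- R3 - (2/3)*R1:  [    0     1  22/3 ]
R3 <- R3 - (-1)*R2:  [    0     0  31/3 ]
Upper-triangular form:
[ -3   3    -5 ]
[  0  -1     3 ]
[  0   0  31/3 ]
det(A) = (-1)^0 * (-3) * (-1) * (31/3) = 31  (0 row swaps -> sign +1)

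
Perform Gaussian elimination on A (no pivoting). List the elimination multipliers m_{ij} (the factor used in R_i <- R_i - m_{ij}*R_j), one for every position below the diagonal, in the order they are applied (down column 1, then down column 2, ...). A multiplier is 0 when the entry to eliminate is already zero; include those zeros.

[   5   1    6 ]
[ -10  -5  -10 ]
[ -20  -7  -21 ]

Forward elimination:
R2 <- R2 - (-2)*R1:  [  0  -3   2 ]
R3 <- R3 - (-4)*R1:  [  0  -3   3 ]
R3 <- R3 - (1)*R2:  [ 0  0  1 ]
Multipliers (in order of application): m_{21} = -2, m_{31} = -4, m_{32} = 1

multipliers: -2, -4, 1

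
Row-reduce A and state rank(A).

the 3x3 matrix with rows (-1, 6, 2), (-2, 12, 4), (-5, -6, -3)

rank(A) = 2

Row reduction:
R2 <- R2 - (2)*R1:  [ 0  0  0 ]
R3 <- R3 - (5)*R1:  [   0  -36  -13 ]
R2 <-> R3   (pivot in column 2 was zero)
[ -1    6    2 ]
[  0  -36  -13 ]
[  0    0    0 ]
Row echelon form:
[ -1    6    2 ]
[  0  -36  -13 ]
[  0    0    0 ]
Nonzero rows / pivot columns: 2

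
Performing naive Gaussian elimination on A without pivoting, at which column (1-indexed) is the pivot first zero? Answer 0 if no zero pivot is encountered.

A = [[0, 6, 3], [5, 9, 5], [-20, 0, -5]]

first zero-pivot column = 1

Naive forward elimination:
Pivot entry (1,1) is zero but row 2 has 5 in column 1 -> naive elimination stops; a row interchange (e.g. R1 <-> R2) would be required here.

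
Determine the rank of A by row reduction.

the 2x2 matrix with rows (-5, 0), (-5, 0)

Row reduction:
R2 <- R2 - (1)*R1:  [ 0  0 ]
Row echelon form:
[ -5  0 ]
[  0  0 ]
Nonzero rows / pivot columns: 1

rank(A) = 1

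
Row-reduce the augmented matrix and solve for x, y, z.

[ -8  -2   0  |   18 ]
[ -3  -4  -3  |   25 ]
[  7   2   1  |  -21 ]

(-2, -1, -5)

Forward elimination on [A|b]:
R2 <- R2 - (3/8)*R1:  [     0  -13/4     -3   73/4 ]
R3 <- R3 - (-7/8)*R1:  [     0    1/4      1  -21/4 ]
R3 <- R3 - (-1/13)*R2:  [      0       0   10/13  -50/13 ]
Row echelon form:
[ -8     -2      0  |      18 ]
[  0  -13/4     -3  |    73/4 ]
[  0      0  10/13  |  -50/13 ]
Back-substitution:
z = (-50/13) / (10/13) = -5
y = (73/4 - (-3)*(-5)) / (-13/4) = -1
x = (18 - (-2)*(-1)) / -8 = -2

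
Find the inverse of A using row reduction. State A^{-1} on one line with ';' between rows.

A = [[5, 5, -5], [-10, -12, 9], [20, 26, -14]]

inverse = [11/5 2 1/2; -4/3 -1 -1/6; 2/3 1 1/3]

Gauss-Jordan on [A | I]:
R1 <- (1/5)*R1:  [   1    1   -1  |  1/5    0    0 ]
R2 <- R2 - (-10)*R1:  [  0  -2  -1  |   2   1   0 ]
R3 <- R3 - (20)*R1:  [  0   6   6  |  -4   0   1 ]
R2 <- (1/-2)*R2:  [    0     1   1/2  |    -1  -1/2     0 ]
R1 <- R1 - (1)*R2:  [    1     0  -3/2  |   6/5   1/2     0 ]
R3 <- R3 - (6)*R2:  [ 0  0  3  |  2  3  1 ]
R3 <- (1/3)*R3:  [   0    0    1  |  2/3    1  1/3 ]
R1 <- R1 - (-3/2)*R3:  [    1     0     0  |  11/5     2   1/2 ]
R2 <- R2 - (1/2)*R3:  [    0     1     0  |  -4/3    -1  -1/6 ]
Right block of [I | A^{-1}] is the inverse:
[ 11/5   2   1/2 ]
[ -4/3  -1  -1/6 ]
[  2/3   1   1/3 ]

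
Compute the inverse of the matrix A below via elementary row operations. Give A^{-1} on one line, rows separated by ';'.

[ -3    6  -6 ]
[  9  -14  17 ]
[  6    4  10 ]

inverse = [26/3 7/2 -3/4; -1/2 -1/4 1/8; -5 -2 1/2]

Gauss-Jordan on [A | I]:
R1 <- (1/-3)*R1:  [    1    -2     2  |  -1/3     0     0 ]
R2 <- R2 - (9)*R1:  [  0   4  -1  |   3   1   0 ]
R3 <- R3 - (6)*R1:  [  0  16  -2  |   2   0   1 ]
R2 <- (1/4)*R2:  [    0     1  -1/4  |   3/4   1/4     0 ]
R1 <- R1 - (-2)*R2:  [   1    0  3/2  |  7/6  1/2    0 ]
R3 <- R3 - (16)*R2:  [   0    0    2  |  -10   -4    1 ]
R3 <- (1/2)*R3:  [   0    0    1  |   -5   -2  1/2 ]
R1 <- R1 - (3/2)*R3:  [    1     0     0  |  26/3   7/2  -3/4 ]
R2 <- R2 - (-1/4)*R3:  [    0     1     0  |  -1/2  -1/4   1/8 ]
Right block of [I | A^{-1}] is the inverse:
[ 26/3   7/2  -3/4 ]
[ -1/2  -1/4   1/8 ]
[   -5    -2   1/2 ]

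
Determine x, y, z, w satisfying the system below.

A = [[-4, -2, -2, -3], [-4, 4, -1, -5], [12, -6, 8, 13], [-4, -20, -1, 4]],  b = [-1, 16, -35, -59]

(2, 2, -1, -3)

Forward elimination on [A|b]:
R2 <- R2 - (1)*R1:  [  0   6   1  -2  17 ]
R3 <- R3 - (-3)*R1:  [   0  -12    2    4  -38 ]
R4 <- R4 - (1)*R1:  [   0  -18    1    7  -58 ]
R3 <- R3 - (-2)*R2:  [  0   0   4   0  -4 ]
R4 <- R4 - (-3)*R2:  [  0   0   4   1  -7 ]
R4 <- R4 - (1)*R3:  [  0   0   0   1  -3 ]
Row echelon form:
[ -4  -2  -2  -3  |  -1 ]
[  0   6   1  -2  |  17 ]
[  0   0   4   0  |  -4 ]
[  0   0   0   1  |  -3 ]
Back-substitution:
w = (-3) / 1 = -3
z = (-4) / 4 = -1
y = (17 - (1)*(-1) - (-2)*(-3)) / 6 = 2
x = (-1 - (-2)*(2) - (-2)*(-1) - (-3)*(-3)) / -4 = 2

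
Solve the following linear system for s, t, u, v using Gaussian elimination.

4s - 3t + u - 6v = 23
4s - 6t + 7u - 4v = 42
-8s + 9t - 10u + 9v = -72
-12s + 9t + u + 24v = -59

Forward elimination on [A|b]:
R2 <- R2 - (1)*R1:  [  0  -3   6   2  19 ]
R3 <- R3 - (-2)*R1:  [   0    3   -8   -3  -26 ]
R4 <- R4 - (-3)*R1:  [  0   0   4   6  10 ]
R3 <- R3 - (-1)*R2:  [  0   0  -2  -1  -7 ]
R4 <- R4 - (-2)*R3:  [  0   0   0   4  -4 ]
Row echelon form:
[ 4  -3   1  -6  |  23 ]
[ 0  -3   6   2  |  19 ]
[ 0   0  -2  -1  |  -7 ]
[ 0   0   0   4  |  -4 ]
Back-substitution:
v = (-4) / 4 = -1
u = (-7 - (-1)*(-1)) / -2 = 4
t = (19 - (6)*(4) - (2)*(-1)) / -3 = 1
s = (23 - (-3)*(1) - (1)*(4) - (-6)*(-1)) / 4 = 4

(4, 1, 4, -1)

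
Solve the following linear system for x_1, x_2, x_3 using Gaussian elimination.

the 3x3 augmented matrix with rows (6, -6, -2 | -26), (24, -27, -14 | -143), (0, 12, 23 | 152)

Forward elimination on [A|b]:
R2 <- R2 - (4)*R1:  [   0   -3   -6  -39 ]
R3 <- R3 - (-4)*R2:  [  0   0  -1  -4 ]
Row echelon form:
[ 6  -6  -2  |  -26 ]
[ 0  -3  -6  |  -39 ]
[ 0   0  -1  |   -4 ]
Back-substitution:
x_3 = (-4) / -1 = 4
x_2 = (-39 - (-6)*(4)) / -3 = 5
x_1 = (-26 - (-6)*(5) - (-2)*(4)) / 6 = 2

(2, 5, 4)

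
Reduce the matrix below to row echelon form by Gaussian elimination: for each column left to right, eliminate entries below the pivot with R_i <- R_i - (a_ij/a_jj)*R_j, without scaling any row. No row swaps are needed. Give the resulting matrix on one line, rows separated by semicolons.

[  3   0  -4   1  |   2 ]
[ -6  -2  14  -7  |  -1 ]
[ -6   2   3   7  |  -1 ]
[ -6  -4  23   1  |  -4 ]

Forward elimination:
R2 <- R2 - (-2)*R1:  [  0  -2   6  -5   3 ]
R3 <- R3 - (-2)*R1:  [  0   2  -5   9   3 ]
R4 <- R4 - (-2)*R1:  [  0  -4  15   3   0 ]
R3 <- R3 - (-1)*R2:  [ 0  0  1  4  6 ]
R4 <- R4 - (2)*R2:  [  0   0   3  13  -6 ]
R4 <- R4 - (3)*R3:  [   0    0    0    1  -24 ]
Row echelon form:
[ 3   0  -4   1  |    2 ]
[ 0  -2   6  -5  |    3 ]
[ 0   0   1   4  |    6 ]
[ 0   0   0   1  |  -24 ]

REF = [3 0 -4 1 2; 0 -2 6 -5 3; 0 0 1 4 6; 0 0 0 1 -24]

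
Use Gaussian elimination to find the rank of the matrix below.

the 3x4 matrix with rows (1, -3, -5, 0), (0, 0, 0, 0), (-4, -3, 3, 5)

rank(A) = 2

Row reduction:
R3 <- R3 - (-4)*R1:  [   0  -15  -17    5 ]
R2 <-> R3   (pivot in column 2 was zero)
[ 1   -3   -5  0 ]
[ 0  -15  -17  5 ]
[ 0    0    0  0 ]
Row echelon form:
[ 1   -3   -5  0 ]
[ 0  -15  -17  5 ]
[ 0    0    0  0 ]
Nonzero rows / pivot columns: 2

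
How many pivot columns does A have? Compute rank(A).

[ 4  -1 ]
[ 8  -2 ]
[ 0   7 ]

rank(A) = 2

Row reduction:
R2 <- R2 - (2)*R1:  [ 0  0 ]
R2 <-> R3   (pivot in column 2 was zero)
[ 4  -1 ]
[ 0   7 ]
[ 0   0 ]
Row echelon form:
[ 4  -1 ]
[ 0   7 ]
[ 0   0 ]
Nonzero rows / pivot columns: 2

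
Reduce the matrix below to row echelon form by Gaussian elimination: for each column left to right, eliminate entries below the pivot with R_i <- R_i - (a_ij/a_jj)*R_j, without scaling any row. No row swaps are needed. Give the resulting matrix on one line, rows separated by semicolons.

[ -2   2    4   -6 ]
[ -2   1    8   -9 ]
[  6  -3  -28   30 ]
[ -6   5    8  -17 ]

REF = [-2 2 4 -6; 0 -1 4 -3; 0 0 -4 3; 0 0 0 -2]

Forward elimination:
R2 <- R2 - (1)*R1:  [  0  -1   4  -3 ]
R3 <- R3 - (-3)*R1:  [   0    3  -16   12 ]
R4 <- R4 - (3)*R1:  [  0  -1  -4   1 ]
R3 <- R3 - (-3)*R2:  [  0   0  -4   3 ]
R4 <- R4 - (1)*R2:  [  0   0  -8   4 ]
R4 <- R4 - (2)*R3:  [  0   0   0  -2 ]
Row echelon form:
[ -2   2   4  -6 ]
[  0  -1   4  -3 ]
[  0   0  -4   3 ]
[  0   0   0  -2 ]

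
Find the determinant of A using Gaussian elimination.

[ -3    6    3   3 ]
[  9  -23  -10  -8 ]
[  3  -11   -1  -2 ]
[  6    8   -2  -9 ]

Forward elimination:
R2 <- R2 - (-3)*R1:  [  0  -5  -1   1 ]
R3 <- R3 - (-1)*R1:  [  0  -5   2   1 ]
R4 <- R4 - (-2)*R1:  [  0  20   4  -3 ]
R3 <- R3 - (1)*R2:  [ 0  0  3  0 ]
R4 <- R4 - (-4)*R2:  [ 0  0  0  1 ]
Upper-triangular form:
[ -3   6   3  3 ]
[  0  -5  -1  1 ]
[  0   0   3  0 ]
[  0   0   0  1 ]
det(A) = (-1)^0 * (-3) * (-5) * (3) * (1) = 45  (0 row swaps -> sign +1)

det(A) = 45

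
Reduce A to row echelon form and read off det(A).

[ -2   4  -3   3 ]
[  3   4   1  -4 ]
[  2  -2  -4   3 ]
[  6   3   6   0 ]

Forward elimination:
R2 <- R2 - (-3/2)*R1:  [    0    10  -7/2   1/2 ]
R3 <- R3 - (-1)*R1:  [  0   2  -7   6 ]
R4 <- R4 - (-3)*R1:  [  0  15  -3   9 ]
R3 <- R3 - (1/5)*R2:  [      0       0  -63/10   59/10 ]
R4 <- R4 - (3/2)*R2:  [    0     0   9/4  33/4 ]
R4 <- R4 - (-5/14)*R3:  [      0       0       0  145/14 ]
Upper-triangular form:
[ -2   4      -3       3 ]
[  0  10    -7/2     1/2 ]
[  0   0  -63/10   59/10 ]
[  0   0       0  145/14 ]
det(A) = (-1)^0 * (-2) * (10) * (-63/10) * (145/14) = 1305  (0 row swaps -> sign +1)

det(A) = 1305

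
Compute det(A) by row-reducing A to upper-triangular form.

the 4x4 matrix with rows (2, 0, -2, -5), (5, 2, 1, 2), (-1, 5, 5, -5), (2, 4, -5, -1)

det(A) = -1525

Forward elimination:
R2 <- R2 - (5/2)*R1:  [    0     2     6  29/2 ]
R3 <- R3 - (-1/2)*R1:  [     0      5      4  -15/2 ]
R4 <- R4 - (1)*R1:  [  0   4  -3   4 ]
R3 <- R3 - (5/2)*R2:  [      0       0     -11  -175/4 ]
R4 <- R4 - (2)*R2:  [   0    0  -15  -25 ]
R4 <- R4 - (15/11)*R3:  [       0        0        0  1525/44 ]
Upper-triangular form:
[ 2  0   -2       -5 ]
[ 0  2    6     29/2 ]
[ 0  0  -11   -175/4 ]
[ 0  0    0  1525/44 ]
det(A) = (-1)^0 * (2) * (2) * (-11) * (1525/44) = -1525  (0 row swaps -> sign +1)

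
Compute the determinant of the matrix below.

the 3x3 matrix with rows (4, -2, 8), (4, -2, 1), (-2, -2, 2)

Forward elimination:
R2 <- R2 - (1)*R1:  [  0   0  -7 ]
R3 <- R3 - (-1/2)*R1:  [  0  -3   6 ]
R2 <-> R3   (pivot in column 2 was zero)
[ 4  -2   8 ]
[ 0  -3   6 ]
[ 0   0  -7 ]
Upper-triangular form:
[ 4  -2   8 ]
[ 0  -3   6 ]
[ 0   0  -7 ]
det(A) = (-1)^1 * (4) * (-3) * (-7) = -84  (1 row swap -> sign -1)

det(A) = -84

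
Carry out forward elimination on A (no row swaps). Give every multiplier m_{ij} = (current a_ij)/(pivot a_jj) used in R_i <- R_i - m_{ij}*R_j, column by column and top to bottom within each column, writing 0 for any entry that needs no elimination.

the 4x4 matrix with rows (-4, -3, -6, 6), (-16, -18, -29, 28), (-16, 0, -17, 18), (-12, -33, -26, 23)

multipliers: 4, 4, 3, -2, 4, -4

Forward elimination:
R2 <- R2 - (4)*R1:  [  0  -6  -5   4 ]
R3 <- R3 - (4)*R1:  [  0  12   7  -6 ]
R4 <- R4 - (3)*R1:  [   0  -24   -8    5 ]
R3 <- R3 - (-2)*R2:  [  0   0  -3   2 ]
R4 <- R4 - (4)*R2:  [   0    0   12  -11 ]
R4 <- R4 - (-4)*R3:  [  0   0   0  -3 ]
Multipliers (in order of application): m_{21} = 4, m_{31} = 4, m_{41} = 3, m_{32} = -2, m_{42} = 4, m_{43} = -4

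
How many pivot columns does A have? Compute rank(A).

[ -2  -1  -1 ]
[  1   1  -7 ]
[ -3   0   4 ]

Row reduction:
R2 <- R2 - (-1/2)*R1:  [     0    1/2  -15/2 ]
R3 <- R3 - (3/2)*R1:  [    0   3/2  11/2 ]
R3 <- R3 - (3)*R2:  [  0   0  28 ]
Row echelon form:
[ -2   -1     -1 ]
[  0  1/2  -15/2 ]
[  0    0     28 ]
Nonzero rows / pivot columns: 3

rank(A) = 3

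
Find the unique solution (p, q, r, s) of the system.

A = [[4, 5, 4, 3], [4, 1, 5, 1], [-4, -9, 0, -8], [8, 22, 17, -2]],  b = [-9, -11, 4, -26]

Forward elimination on [A|b]:
R2 <- R2 - (1)*R1:  [  0  -4   1  -2  -2 ]
R3 <- R3 - (-1)*R1:  [  0  -4   4  -5  -5 ]
R4 <- R4 - (2)*R1:  [  0  12   9  -8  -8 ]
R3 <- R3 - (1)*R2:  [  0   0   3  -3  -3 ]
R4 <- R4 - (-3)*R2:  [   0    0   12  -14  -14 ]
R4 <- R4 - (4)*R3:  [  0   0   0  -2  -2 ]
Row echelon form:
[ 4   5  4   3  |  -9 ]
[ 0  -4  1  -2  |  -2 ]
[ 0   0  3  -3  |  -3 ]
[ 0   0  0  -2  |  -2 ]
Back-substitution:
s = (-2) / -2 = 1
r = (-3 - (-3)*(1)) / 3 = 0
q = (-2 - (1)*(0) - (-2)*(1)) / -4 = 0
p = (-9 - (5)*(0) - (4)*(0) - (3)*(1)) / 4 = -3

(-3, 0, 0, 1)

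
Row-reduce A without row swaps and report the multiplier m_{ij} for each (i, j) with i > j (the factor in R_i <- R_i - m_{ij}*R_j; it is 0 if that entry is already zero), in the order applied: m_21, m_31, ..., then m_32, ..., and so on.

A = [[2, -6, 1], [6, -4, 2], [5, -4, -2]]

Forward elimination:
R2 <- R2 - (3)*R1:  [  0  14  -1 ]
R3 <- R3 - (5/2)*R1:  [    0    11  -9/2 ]
R3 <- R3 - (11/14)*R2:  [     0      0  -26/7 ]
Multipliers (in order of application): m_{21} = 3, m_{31} = 5/2, m_{32} = 11/14

multipliers: 3, 5/2, 11/14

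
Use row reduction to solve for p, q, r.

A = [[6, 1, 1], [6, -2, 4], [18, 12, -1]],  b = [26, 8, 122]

(4, 4, -2)

Forward elimination on [A|b]:
R2 <- R2 - (1)*R1:  [   0   -3    3  -18 ]
R3 <- R3 - (3)*R1:  [  0   9  -4  44 ]
R3 <- R3 - (-3)*R2:  [   0    0    5  -10 ]
Row echelon form:
[ 6   1  1  |   26 ]
[ 0  -3  3  |  -18 ]
[ 0   0  5  |  -10 ]
Back-substitution:
r = (-10) / 5 = -2
q = (-18 - (3)*(-2)) / -3 = 4
p = (26 - (1)*(4) - (1)*(-2)) / 6 = 4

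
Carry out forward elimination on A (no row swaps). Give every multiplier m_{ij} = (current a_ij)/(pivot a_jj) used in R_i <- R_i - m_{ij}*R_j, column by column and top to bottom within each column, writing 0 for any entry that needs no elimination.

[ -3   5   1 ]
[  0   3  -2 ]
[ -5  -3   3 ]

multipliers: 0, 5/3, -34/9

Forward elimination:
R2: entry in column 1 is already 0 -> m_{21} = 0 (no row operation needed)
R3 <- R3 - (5/3)*R1:  [     0  -34/3    4/3 ]
R3 <- R3 - (-34/9)*R2:  [     0      0  -56/9 ]
Multipliers (in order of application): m_{21} = 0, m_{31} = 5/3, m_{32} = -34/9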